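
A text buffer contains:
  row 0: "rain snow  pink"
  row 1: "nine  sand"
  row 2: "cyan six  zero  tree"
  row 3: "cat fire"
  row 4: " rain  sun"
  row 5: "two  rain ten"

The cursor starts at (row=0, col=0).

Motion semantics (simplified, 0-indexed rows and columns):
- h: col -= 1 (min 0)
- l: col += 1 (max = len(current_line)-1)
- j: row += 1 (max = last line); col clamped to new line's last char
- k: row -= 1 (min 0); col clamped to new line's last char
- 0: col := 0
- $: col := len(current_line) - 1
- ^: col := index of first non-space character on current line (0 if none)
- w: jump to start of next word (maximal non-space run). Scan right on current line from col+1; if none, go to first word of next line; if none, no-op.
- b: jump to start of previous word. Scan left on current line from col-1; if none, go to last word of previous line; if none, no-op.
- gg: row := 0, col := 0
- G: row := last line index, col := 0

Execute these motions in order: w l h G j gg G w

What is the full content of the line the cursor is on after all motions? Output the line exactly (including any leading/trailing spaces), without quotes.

Answer: two  rain ten

Derivation:
After 1 (w): row=0 col=5 char='s'
After 2 (l): row=0 col=6 char='n'
After 3 (h): row=0 col=5 char='s'
After 4 (G): row=5 col=0 char='t'
After 5 (j): row=5 col=0 char='t'
After 6 (gg): row=0 col=0 char='r'
After 7 (G): row=5 col=0 char='t'
After 8 (w): row=5 col=5 char='r'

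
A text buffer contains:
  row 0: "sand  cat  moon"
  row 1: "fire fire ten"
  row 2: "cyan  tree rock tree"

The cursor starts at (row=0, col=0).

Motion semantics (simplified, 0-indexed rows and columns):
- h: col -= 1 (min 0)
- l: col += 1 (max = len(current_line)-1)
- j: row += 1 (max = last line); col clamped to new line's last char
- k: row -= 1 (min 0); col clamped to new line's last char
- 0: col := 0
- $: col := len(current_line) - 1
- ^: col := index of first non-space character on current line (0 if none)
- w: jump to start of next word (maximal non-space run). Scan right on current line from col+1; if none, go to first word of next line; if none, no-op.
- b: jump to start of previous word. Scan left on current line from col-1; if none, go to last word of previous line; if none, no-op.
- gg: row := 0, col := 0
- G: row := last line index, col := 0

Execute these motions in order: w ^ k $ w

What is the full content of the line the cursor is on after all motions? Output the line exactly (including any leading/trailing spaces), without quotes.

Answer: fire fire ten

Derivation:
After 1 (w): row=0 col=6 char='c'
After 2 (^): row=0 col=0 char='s'
After 3 (k): row=0 col=0 char='s'
After 4 ($): row=0 col=14 char='n'
After 5 (w): row=1 col=0 char='f'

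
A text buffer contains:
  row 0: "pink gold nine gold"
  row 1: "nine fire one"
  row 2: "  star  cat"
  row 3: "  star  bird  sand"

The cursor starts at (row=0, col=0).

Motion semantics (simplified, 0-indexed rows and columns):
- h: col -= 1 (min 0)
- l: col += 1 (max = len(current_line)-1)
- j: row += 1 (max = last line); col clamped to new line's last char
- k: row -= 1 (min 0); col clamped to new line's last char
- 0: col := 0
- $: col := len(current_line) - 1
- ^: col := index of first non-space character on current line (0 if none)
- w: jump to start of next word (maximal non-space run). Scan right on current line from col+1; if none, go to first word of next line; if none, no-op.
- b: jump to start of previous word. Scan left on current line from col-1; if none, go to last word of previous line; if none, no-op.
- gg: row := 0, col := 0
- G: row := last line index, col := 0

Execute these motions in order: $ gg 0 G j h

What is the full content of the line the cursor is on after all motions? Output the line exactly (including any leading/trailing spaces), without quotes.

Answer:   star  bird  sand

Derivation:
After 1 ($): row=0 col=18 char='d'
After 2 (gg): row=0 col=0 char='p'
After 3 (0): row=0 col=0 char='p'
After 4 (G): row=3 col=0 char='_'
After 5 (j): row=3 col=0 char='_'
After 6 (h): row=3 col=0 char='_'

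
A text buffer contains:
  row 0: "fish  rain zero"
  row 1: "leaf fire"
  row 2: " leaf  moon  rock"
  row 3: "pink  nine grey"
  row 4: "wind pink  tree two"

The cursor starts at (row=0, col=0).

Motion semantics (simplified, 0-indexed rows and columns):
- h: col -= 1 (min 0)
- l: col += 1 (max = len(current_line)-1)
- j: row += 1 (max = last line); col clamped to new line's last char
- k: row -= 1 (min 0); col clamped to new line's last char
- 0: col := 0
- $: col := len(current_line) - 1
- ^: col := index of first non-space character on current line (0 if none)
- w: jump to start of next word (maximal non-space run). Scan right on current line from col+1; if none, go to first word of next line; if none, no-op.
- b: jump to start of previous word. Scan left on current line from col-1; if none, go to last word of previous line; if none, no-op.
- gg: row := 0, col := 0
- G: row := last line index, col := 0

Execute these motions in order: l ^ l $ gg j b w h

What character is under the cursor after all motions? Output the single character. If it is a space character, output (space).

After 1 (l): row=0 col=1 char='i'
After 2 (^): row=0 col=0 char='f'
After 3 (l): row=0 col=1 char='i'
After 4 ($): row=0 col=14 char='o'
After 5 (gg): row=0 col=0 char='f'
After 6 (j): row=1 col=0 char='l'
After 7 (b): row=0 col=11 char='z'
After 8 (w): row=1 col=0 char='l'
After 9 (h): row=1 col=0 char='l'

Answer: l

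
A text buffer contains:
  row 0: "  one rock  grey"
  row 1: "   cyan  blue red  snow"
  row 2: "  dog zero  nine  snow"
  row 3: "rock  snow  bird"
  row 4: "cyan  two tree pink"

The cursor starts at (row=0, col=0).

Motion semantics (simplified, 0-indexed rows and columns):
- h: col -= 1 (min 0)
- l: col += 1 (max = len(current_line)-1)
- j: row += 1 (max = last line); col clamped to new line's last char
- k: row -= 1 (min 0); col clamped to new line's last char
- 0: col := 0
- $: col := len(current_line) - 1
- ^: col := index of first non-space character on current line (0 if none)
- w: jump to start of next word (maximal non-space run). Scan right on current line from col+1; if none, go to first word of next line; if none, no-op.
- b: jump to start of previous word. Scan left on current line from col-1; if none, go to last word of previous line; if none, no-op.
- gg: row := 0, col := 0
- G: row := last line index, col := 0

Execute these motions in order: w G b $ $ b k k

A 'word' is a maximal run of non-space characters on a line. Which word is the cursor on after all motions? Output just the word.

Answer: blue

Derivation:
After 1 (w): row=0 col=2 char='o'
After 2 (G): row=4 col=0 char='c'
After 3 (b): row=3 col=12 char='b'
After 4 ($): row=3 col=15 char='d'
After 5 ($): row=3 col=15 char='d'
After 6 (b): row=3 col=12 char='b'
After 7 (k): row=2 col=12 char='n'
After 8 (k): row=1 col=12 char='e'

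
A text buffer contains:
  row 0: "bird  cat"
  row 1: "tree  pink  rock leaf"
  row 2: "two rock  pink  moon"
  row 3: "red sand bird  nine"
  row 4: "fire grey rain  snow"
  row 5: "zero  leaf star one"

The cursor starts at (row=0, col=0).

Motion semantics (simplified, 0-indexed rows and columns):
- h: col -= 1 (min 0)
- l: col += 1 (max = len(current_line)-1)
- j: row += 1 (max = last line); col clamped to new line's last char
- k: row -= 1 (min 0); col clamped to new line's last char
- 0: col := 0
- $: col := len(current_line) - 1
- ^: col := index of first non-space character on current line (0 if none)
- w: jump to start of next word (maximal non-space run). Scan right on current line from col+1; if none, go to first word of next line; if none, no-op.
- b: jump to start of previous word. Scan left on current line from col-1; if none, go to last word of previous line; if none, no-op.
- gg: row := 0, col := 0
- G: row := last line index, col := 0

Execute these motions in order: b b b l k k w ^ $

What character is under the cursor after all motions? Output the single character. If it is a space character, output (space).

After 1 (b): row=0 col=0 char='b'
After 2 (b): row=0 col=0 char='b'
After 3 (b): row=0 col=0 char='b'
After 4 (l): row=0 col=1 char='i'
After 5 (k): row=0 col=1 char='i'
After 6 (k): row=0 col=1 char='i'
After 7 (w): row=0 col=6 char='c'
After 8 (^): row=0 col=0 char='b'
After 9 ($): row=0 col=8 char='t'

Answer: t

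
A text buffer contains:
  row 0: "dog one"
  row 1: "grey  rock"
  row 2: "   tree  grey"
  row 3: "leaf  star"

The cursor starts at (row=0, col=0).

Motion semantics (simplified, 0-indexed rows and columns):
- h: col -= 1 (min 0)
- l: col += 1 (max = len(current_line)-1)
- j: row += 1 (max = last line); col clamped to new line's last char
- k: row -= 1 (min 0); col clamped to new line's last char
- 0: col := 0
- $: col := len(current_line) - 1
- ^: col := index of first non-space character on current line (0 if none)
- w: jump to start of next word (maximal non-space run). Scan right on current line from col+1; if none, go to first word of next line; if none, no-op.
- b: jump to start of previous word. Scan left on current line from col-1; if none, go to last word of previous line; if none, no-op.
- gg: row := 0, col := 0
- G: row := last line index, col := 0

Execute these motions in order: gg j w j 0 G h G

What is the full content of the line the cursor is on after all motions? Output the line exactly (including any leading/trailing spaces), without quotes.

Answer: leaf  star

Derivation:
After 1 (gg): row=0 col=0 char='d'
After 2 (j): row=1 col=0 char='g'
After 3 (w): row=1 col=6 char='r'
After 4 (j): row=2 col=6 char='e'
After 5 (0): row=2 col=0 char='_'
After 6 (G): row=3 col=0 char='l'
After 7 (h): row=3 col=0 char='l'
After 8 (G): row=3 col=0 char='l'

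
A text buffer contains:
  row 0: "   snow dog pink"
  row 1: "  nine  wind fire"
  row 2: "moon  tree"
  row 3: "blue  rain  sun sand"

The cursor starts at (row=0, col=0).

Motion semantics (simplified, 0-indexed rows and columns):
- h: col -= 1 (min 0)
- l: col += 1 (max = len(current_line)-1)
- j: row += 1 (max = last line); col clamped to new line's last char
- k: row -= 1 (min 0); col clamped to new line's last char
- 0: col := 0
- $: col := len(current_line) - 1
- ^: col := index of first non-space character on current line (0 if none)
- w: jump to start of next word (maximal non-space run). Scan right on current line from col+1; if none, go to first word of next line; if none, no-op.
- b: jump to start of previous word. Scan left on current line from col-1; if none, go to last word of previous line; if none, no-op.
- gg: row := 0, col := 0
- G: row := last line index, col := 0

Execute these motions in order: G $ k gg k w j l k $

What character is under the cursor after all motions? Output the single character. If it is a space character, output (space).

After 1 (G): row=3 col=0 char='b'
After 2 ($): row=3 col=19 char='d'
After 3 (k): row=2 col=9 char='e'
After 4 (gg): row=0 col=0 char='_'
After 5 (k): row=0 col=0 char='_'
After 6 (w): row=0 col=3 char='s'
After 7 (j): row=1 col=3 char='i'
After 8 (l): row=1 col=4 char='n'
After 9 (k): row=0 col=4 char='n'
After 10 ($): row=0 col=15 char='k'

Answer: k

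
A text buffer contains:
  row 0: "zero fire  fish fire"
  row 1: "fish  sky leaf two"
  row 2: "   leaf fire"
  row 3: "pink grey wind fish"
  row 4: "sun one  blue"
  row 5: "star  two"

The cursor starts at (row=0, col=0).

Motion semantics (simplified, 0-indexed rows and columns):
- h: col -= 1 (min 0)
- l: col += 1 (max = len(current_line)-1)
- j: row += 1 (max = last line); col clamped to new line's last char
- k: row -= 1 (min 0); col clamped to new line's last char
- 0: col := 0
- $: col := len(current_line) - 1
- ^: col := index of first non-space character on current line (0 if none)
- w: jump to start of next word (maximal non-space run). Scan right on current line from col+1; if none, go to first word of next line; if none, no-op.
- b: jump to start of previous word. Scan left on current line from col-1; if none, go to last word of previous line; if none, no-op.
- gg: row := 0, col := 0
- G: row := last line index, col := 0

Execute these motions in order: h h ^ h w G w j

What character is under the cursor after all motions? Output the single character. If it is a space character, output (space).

After 1 (h): row=0 col=0 char='z'
After 2 (h): row=0 col=0 char='z'
After 3 (^): row=0 col=0 char='z'
After 4 (h): row=0 col=0 char='z'
After 5 (w): row=0 col=5 char='f'
After 6 (G): row=5 col=0 char='s'
After 7 (w): row=5 col=6 char='t'
After 8 (j): row=5 col=6 char='t'

Answer: t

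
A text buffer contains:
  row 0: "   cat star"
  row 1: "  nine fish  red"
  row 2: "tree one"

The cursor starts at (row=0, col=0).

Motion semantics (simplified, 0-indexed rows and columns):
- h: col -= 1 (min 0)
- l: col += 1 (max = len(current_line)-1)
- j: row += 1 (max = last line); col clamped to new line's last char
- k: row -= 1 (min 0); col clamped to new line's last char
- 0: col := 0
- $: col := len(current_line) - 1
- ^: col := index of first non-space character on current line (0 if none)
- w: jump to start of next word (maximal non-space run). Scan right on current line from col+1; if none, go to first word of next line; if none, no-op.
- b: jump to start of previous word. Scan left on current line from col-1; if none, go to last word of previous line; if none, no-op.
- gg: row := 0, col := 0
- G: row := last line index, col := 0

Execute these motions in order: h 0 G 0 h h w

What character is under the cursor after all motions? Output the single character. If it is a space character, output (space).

After 1 (h): row=0 col=0 char='_'
After 2 (0): row=0 col=0 char='_'
After 3 (G): row=2 col=0 char='t'
After 4 (0): row=2 col=0 char='t'
After 5 (h): row=2 col=0 char='t'
After 6 (h): row=2 col=0 char='t'
After 7 (w): row=2 col=5 char='o'

Answer: o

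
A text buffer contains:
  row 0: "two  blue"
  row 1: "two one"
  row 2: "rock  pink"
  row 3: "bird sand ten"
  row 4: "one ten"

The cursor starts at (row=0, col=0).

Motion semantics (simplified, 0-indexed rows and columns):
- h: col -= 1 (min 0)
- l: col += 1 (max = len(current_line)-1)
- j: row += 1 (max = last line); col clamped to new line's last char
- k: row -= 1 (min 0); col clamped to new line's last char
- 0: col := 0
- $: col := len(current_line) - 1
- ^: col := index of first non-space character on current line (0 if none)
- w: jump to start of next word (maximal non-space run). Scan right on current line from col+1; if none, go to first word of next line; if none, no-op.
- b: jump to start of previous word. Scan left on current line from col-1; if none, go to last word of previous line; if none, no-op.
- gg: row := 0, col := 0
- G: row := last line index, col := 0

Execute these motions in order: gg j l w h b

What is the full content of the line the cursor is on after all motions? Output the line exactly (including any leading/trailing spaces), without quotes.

Answer: two one

Derivation:
After 1 (gg): row=0 col=0 char='t'
After 2 (j): row=1 col=0 char='t'
After 3 (l): row=1 col=1 char='w'
After 4 (w): row=1 col=4 char='o'
After 5 (h): row=1 col=3 char='_'
After 6 (b): row=1 col=0 char='t'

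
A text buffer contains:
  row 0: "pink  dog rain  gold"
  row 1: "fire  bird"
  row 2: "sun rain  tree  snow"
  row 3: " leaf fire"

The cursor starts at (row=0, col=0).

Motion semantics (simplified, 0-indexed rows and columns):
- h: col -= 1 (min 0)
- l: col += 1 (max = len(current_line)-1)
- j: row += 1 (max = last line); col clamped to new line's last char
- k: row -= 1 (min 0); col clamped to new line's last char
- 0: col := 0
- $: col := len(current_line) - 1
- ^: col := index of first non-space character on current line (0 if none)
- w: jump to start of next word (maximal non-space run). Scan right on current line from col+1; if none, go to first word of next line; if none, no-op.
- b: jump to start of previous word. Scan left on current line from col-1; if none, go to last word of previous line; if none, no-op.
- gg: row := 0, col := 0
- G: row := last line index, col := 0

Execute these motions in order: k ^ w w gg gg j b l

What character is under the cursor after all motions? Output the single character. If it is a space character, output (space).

After 1 (k): row=0 col=0 char='p'
After 2 (^): row=0 col=0 char='p'
After 3 (w): row=0 col=6 char='d'
After 4 (w): row=0 col=10 char='r'
After 5 (gg): row=0 col=0 char='p'
After 6 (gg): row=0 col=0 char='p'
After 7 (j): row=1 col=0 char='f'
After 8 (b): row=0 col=16 char='g'
After 9 (l): row=0 col=17 char='o'

Answer: o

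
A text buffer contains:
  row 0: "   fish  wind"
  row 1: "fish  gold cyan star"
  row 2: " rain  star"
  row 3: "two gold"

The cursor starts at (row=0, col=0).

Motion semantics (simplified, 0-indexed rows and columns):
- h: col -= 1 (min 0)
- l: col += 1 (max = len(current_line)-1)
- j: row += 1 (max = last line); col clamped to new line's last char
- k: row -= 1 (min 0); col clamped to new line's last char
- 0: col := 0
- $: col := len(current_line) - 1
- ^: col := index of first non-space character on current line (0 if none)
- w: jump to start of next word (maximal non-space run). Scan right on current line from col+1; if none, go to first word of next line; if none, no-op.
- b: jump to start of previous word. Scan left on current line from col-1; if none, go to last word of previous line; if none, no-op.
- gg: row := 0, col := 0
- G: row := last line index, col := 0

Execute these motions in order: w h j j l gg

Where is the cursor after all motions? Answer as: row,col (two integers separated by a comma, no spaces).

Answer: 0,0

Derivation:
After 1 (w): row=0 col=3 char='f'
After 2 (h): row=0 col=2 char='_'
After 3 (j): row=1 col=2 char='s'
After 4 (j): row=2 col=2 char='a'
After 5 (l): row=2 col=3 char='i'
After 6 (gg): row=0 col=0 char='_'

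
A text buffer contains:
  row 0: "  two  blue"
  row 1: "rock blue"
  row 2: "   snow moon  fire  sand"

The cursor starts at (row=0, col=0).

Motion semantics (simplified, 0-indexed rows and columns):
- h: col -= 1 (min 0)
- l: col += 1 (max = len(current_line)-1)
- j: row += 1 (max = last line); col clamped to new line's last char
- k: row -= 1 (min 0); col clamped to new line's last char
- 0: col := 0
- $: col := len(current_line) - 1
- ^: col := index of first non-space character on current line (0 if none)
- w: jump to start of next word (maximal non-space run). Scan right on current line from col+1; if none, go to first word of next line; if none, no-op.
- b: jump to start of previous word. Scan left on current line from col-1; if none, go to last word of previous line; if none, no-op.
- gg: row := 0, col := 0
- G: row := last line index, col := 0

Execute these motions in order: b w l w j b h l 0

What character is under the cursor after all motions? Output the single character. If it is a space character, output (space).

After 1 (b): row=0 col=0 char='_'
After 2 (w): row=0 col=2 char='t'
After 3 (l): row=0 col=3 char='w'
After 4 (w): row=0 col=7 char='b'
After 5 (j): row=1 col=7 char='u'
After 6 (b): row=1 col=5 char='b'
After 7 (h): row=1 col=4 char='_'
After 8 (l): row=1 col=5 char='b'
After 9 (0): row=1 col=0 char='r'

Answer: r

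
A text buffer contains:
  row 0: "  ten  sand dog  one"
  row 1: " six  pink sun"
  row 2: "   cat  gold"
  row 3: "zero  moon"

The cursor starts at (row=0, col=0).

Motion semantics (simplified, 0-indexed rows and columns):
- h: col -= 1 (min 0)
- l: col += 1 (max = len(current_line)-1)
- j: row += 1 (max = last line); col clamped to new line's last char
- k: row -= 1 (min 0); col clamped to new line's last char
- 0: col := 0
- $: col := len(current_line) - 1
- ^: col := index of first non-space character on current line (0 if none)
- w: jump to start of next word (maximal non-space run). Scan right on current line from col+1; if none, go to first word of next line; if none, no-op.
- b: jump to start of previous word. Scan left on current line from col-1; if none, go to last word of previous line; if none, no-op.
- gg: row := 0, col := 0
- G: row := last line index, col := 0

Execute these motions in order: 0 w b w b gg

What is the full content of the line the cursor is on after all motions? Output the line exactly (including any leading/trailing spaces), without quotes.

After 1 (0): row=0 col=0 char='_'
After 2 (w): row=0 col=2 char='t'
After 3 (b): row=0 col=2 char='t'
After 4 (w): row=0 col=7 char='s'
After 5 (b): row=0 col=2 char='t'
After 6 (gg): row=0 col=0 char='_'

Answer:   ten  sand dog  one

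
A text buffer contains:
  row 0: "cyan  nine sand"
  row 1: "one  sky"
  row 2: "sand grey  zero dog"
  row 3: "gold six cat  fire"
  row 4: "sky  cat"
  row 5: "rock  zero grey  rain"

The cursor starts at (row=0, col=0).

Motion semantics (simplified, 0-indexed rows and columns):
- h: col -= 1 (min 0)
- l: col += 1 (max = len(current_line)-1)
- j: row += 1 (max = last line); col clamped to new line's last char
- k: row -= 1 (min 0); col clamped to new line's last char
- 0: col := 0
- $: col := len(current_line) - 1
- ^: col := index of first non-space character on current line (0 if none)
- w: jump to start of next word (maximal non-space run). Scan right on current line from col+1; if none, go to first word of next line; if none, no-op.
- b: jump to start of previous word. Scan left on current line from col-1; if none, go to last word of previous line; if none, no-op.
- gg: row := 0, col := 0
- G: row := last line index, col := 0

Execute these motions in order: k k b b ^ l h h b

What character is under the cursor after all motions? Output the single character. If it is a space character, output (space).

After 1 (k): row=0 col=0 char='c'
After 2 (k): row=0 col=0 char='c'
After 3 (b): row=0 col=0 char='c'
After 4 (b): row=0 col=0 char='c'
After 5 (^): row=0 col=0 char='c'
After 6 (l): row=0 col=1 char='y'
After 7 (h): row=0 col=0 char='c'
After 8 (h): row=0 col=0 char='c'
After 9 (b): row=0 col=0 char='c'

Answer: c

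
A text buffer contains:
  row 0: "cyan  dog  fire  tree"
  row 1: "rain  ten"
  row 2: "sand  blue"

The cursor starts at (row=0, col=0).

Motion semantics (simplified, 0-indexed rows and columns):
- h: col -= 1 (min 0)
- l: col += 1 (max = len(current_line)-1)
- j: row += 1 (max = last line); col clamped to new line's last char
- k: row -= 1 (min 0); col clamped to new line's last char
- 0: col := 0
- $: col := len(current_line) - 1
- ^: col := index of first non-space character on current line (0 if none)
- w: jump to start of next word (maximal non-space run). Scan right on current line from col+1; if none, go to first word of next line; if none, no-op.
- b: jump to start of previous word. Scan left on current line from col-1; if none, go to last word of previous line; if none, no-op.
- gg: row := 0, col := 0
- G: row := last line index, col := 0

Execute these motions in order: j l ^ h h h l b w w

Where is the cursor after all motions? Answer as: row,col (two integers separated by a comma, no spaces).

After 1 (j): row=1 col=0 char='r'
After 2 (l): row=1 col=1 char='a'
After 3 (^): row=1 col=0 char='r'
After 4 (h): row=1 col=0 char='r'
After 5 (h): row=1 col=0 char='r'
After 6 (h): row=1 col=0 char='r'
After 7 (l): row=1 col=1 char='a'
After 8 (b): row=1 col=0 char='r'
After 9 (w): row=1 col=6 char='t'
After 10 (w): row=2 col=0 char='s'

Answer: 2,0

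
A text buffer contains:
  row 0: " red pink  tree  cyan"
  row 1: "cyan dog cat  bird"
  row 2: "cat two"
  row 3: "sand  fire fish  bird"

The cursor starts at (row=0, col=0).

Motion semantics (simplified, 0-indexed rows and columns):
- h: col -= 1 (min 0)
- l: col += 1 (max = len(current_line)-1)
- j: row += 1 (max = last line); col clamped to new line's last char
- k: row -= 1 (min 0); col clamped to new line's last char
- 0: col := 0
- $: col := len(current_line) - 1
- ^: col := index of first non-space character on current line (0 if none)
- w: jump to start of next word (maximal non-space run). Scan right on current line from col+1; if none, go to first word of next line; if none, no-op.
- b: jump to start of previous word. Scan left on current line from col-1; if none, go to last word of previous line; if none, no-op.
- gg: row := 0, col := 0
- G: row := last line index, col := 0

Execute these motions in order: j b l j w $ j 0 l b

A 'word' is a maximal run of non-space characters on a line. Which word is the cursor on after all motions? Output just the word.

Answer: sand

Derivation:
After 1 (j): row=1 col=0 char='c'
After 2 (b): row=0 col=17 char='c'
After 3 (l): row=0 col=18 char='y'
After 4 (j): row=1 col=17 char='d'
After 5 (w): row=2 col=0 char='c'
After 6 ($): row=2 col=6 char='o'
After 7 (j): row=3 col=6 char='f'
After 8 (0): row=3 col=0 char='s'
After 9 (l): row=3 col=1 char='a'
After 10 (b): row=3 col=0 char='s'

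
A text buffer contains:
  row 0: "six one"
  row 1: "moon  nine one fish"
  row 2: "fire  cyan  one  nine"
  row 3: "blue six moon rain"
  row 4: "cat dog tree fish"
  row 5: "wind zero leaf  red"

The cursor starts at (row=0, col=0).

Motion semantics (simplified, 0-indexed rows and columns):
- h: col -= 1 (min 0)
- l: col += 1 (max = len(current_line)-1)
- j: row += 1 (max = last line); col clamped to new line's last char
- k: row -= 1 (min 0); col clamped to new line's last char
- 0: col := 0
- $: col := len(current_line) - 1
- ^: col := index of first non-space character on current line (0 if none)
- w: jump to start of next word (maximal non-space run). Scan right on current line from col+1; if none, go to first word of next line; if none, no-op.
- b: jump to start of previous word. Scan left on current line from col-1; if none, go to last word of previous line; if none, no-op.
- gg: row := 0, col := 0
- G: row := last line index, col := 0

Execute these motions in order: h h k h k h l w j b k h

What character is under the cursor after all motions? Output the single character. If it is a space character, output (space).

After 1 (h): row=0 col=0 char='s'
After 2 (h): row=0 col=0 char='s'
After 3 (k): row=0 col=0 char='s'
After 4 (h): row=0 col=0 char='s'
After 5 (k): row=0 col=0 char='s'
After 6 (h): row=0 col=0 char='s'
After 7 (l): row=0 col=1 char='i'
After 8 (w): row=0 col=4 char='o'
After 9 (j): row=1 col=4 char='_'
After 10 (b): row=1 col=0 char='m'
After 11 (k): row=0 col=0 char='s'
After 12 (h): row=0 col=0 char='s'

Answer: s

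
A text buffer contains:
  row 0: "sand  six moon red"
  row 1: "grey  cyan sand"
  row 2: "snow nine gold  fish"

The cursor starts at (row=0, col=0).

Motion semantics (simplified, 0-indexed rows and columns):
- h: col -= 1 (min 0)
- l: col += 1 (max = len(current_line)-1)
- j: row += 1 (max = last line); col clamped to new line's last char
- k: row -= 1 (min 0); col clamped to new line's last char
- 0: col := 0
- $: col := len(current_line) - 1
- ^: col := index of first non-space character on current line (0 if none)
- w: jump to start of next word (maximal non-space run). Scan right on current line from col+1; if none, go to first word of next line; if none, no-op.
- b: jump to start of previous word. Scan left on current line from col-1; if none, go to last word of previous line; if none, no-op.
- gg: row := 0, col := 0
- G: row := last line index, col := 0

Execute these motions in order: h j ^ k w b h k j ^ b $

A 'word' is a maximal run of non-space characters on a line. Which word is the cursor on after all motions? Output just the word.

After 1 (h): row=0 col=0 char='s'
After 2 (j): row=1 col=0 char='g'
After 3 (^): row=1 col=0 char='g'
After 4 (k): row=0 col=0 char='s'
After 5 (w): row=0 col=6 char='s'
After 6 (b): row=0 col=0 char='s'
After 7 (h): row=0 col=0 char='s'
After 8 (k): row=0 col=0 char='s'
After 9 (j): row=1 col=0 char='g'
After 10 (^): row=1 col=0 char='g'
After 11 (b): row=0 col=15 char='r'
After 12 ($): row=0 col=17 char='d'

Answer: red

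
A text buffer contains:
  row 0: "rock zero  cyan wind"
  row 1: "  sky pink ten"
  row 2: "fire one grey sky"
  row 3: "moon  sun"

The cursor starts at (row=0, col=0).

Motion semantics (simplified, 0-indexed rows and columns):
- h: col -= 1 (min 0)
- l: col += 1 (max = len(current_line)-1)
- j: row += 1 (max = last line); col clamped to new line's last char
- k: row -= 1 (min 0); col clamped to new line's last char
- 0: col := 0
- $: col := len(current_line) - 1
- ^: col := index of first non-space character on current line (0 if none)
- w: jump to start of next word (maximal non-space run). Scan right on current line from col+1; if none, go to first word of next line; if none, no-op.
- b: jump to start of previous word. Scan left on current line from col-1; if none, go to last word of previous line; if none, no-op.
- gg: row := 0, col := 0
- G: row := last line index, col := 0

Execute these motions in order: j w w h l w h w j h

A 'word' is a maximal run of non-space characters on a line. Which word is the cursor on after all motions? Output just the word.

Answer: grey

Derivation:
After 1 (j): row=1 col=0 char='_'
After 2 (w): row=1 col=2 char='s'
After 3 (w): row=1 col=6 char='p'
After 4 (h): row=1 col=5 char='_'
After 5 (l): row=1 col=6 char='p'
After 6 (w): row=1 col=11 char='t'
After 7 (h): row=1 col=10 char='_'
After 8 (w): row=1 col=11 char='t'
After 9 (j): row=2 col=11 char='e'
After 10 (h): row=2 col=10 char='r'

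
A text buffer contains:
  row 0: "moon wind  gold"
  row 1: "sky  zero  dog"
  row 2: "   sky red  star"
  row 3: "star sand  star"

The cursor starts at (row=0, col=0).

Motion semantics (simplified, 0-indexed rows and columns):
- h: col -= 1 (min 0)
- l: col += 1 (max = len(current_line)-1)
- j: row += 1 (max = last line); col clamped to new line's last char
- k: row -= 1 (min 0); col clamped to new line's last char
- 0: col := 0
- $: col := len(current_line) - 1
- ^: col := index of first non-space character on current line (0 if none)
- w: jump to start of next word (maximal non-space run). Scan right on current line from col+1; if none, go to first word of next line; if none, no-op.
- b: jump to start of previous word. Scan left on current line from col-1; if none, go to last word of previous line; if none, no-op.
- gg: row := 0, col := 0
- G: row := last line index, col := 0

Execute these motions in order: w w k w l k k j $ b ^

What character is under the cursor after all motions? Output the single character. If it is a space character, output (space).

After 1 (w): row=0 col=5 char='w'
After 2 (w): row=0 col=11 char='g'
After 3 (k): row=0 col=11 char='g'
After 4 (w): row=1 col=0 char='s'
After 5 (l): row=1 col=1 char='k'
After 6 (k): row=0 col=1 char='o'
After 7 (k): row=0 col=1 char='o'
After 8 (j): row=1 col=1 char='k'
After 9 ($): row=1 col=13 char='g'
After 10 (b): row=1 col=11 char='d'
After 11 (^): row=1 col=0 char='s'

Answer: s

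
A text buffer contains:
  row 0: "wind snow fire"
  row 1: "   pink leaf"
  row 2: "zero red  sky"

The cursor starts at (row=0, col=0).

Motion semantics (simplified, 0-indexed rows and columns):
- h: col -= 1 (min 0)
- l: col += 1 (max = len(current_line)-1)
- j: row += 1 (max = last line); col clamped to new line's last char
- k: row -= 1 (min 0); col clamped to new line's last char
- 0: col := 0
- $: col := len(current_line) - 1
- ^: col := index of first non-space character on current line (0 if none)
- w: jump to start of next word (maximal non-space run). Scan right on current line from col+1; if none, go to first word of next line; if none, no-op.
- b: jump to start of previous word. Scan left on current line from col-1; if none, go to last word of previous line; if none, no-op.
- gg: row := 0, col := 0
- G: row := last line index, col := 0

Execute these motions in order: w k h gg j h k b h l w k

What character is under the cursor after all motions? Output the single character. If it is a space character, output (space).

Answer: s

Derivation:
After 1 (w): row=0 col=5 char='s'
After 2 (k): row=0 col=5 char='s'
After 3 (h): row=0 col=4 char='_'
After 4 (gg): row=0 col=0 char='w'
After 5 (j): row=1 col=0 char='_'
After 6 (h): row=1 col=0 char='_'
After 7 (k): row=0 col=0 char='w'
After 8 (b): row=0 col=0 char='w'
After 9 (h): row=0 col=0 char='w'
After 10 (l): row=0 col=1 char='i'
After 11 (w): row=0 col=5 char='s'
After 12 (k): row=0 col=5 char='s'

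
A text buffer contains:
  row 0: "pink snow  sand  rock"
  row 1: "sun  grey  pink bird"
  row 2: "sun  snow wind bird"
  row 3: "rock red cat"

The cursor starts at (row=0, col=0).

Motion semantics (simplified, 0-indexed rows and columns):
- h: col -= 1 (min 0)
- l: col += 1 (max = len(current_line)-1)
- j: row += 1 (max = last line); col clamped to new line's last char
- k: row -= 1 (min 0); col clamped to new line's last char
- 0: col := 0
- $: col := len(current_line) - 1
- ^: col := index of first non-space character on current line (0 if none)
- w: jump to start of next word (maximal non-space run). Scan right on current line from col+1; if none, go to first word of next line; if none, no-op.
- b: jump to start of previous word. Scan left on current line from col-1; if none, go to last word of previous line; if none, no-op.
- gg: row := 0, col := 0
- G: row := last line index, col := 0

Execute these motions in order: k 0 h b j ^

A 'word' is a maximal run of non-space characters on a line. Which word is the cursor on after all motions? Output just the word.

Answer: sun

Derivation:
After 1 (k): row=0 col=0 char='p'
After 2 (0): row=0 col=0 char='p'
After 3 (h): row=0 col=0 char='p'
After 4 (b): row=0 col=0 char='p'
After 5 (j): row=1 col=0 char='s'
After 6 (^): row=1 col=0 char='s'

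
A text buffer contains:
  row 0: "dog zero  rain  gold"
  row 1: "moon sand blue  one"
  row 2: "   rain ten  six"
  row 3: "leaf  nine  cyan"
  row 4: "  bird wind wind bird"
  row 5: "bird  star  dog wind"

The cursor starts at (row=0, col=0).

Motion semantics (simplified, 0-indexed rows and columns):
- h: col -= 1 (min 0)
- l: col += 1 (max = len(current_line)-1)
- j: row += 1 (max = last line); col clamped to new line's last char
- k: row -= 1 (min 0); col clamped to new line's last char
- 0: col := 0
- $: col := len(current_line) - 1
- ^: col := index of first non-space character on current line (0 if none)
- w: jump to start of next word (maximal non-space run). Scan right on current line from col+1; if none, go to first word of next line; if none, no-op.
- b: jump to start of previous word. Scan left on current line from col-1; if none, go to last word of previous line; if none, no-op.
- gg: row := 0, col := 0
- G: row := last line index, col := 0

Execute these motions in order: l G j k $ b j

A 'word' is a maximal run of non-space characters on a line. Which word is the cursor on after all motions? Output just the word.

Answer: wind

Derivation:
After 1 (l): row=0 col=1 char='o'
After 2 (G): row=5 col=0 char='b'
After 3 (j): row=5 col=0 char='b'
After 4 (k): row=4 col=0 char='_'
After 5 ($): row=4 col=20 char='d'
After 6 (b): row=4 col=17 char='b'
After 7 (j): row=5 col=17 char='i'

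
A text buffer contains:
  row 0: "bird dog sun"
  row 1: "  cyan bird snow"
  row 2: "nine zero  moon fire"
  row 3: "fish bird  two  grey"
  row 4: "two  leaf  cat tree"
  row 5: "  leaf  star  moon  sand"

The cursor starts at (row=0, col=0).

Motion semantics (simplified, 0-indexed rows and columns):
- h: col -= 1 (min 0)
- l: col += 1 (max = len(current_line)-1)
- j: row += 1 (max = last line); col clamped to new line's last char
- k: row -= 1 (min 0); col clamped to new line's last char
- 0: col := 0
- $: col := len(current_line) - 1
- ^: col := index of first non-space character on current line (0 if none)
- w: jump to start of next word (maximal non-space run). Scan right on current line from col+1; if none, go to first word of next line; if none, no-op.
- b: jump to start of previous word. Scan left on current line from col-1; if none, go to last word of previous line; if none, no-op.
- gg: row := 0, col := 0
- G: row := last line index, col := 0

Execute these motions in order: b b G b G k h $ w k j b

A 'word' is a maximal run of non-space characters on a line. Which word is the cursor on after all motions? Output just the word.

After 1 (b): row=0 col=0 char='b'
After 2 (b): row=0 col=0 char='b'
After 3 (G): row=5 col=0 char='_'
After 4 (b): row=4 col=15 char='t'
After 5 (G): row=5 col=0 char='_'
After 6 (k): row=4 col=0 char='t'
After 7 (h): row=4 col=0 char='t'
After 8 ($): row=4 col=18 char='e'
After 9 (w): row=5 col=2 char='l'
After 10 (k): row=4 col=2 char='o'
After 11 (j): row=5 col=2 char='l'
After 12 (b): row=4 col=15 char='t'

Answer: tree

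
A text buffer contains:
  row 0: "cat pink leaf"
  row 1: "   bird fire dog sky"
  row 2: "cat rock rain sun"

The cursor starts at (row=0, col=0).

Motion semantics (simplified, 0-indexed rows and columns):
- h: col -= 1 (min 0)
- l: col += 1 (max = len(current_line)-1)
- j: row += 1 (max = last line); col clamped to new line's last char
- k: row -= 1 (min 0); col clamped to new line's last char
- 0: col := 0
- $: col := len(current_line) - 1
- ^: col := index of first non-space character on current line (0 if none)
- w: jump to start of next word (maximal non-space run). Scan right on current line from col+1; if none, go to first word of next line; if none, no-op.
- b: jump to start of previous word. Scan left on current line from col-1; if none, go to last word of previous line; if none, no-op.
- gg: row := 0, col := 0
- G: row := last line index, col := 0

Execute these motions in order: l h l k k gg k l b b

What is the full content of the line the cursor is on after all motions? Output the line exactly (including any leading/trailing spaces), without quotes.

After 1 (l): row=0 col=1 char='a'
After 2 (h): row=0 col=0 char='c'
After 3 (l): row=0 col=1 char='a'
After 4 (k): row=0 col=1 char='a'
After 5 (k): row=0 col=1 char='a'
After 6 (gg): row=0 col=0 char='c'
After 7 (k): row=0 col=0 char='c'
After 8 (l): row=0 col=1 char='a'
After 9 (b): row=0 col=0 char='c'
After 10 (b): row=0 col=0 char='c'

Answer: cat pink leaf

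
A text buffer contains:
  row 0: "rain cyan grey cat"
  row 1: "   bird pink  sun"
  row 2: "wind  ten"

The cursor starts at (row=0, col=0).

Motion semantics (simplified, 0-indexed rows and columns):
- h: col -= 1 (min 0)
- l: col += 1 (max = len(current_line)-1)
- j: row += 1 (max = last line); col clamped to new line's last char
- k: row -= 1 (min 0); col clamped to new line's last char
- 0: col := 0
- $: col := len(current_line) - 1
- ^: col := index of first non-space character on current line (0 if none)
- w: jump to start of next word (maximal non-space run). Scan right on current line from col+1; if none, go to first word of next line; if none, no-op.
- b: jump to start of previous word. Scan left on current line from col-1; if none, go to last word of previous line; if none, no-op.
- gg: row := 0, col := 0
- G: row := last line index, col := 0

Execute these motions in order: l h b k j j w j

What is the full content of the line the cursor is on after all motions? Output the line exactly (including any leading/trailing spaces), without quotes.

After 1 (l): row=0 col=1 char='a'
After 2 (h): row=0 col=0 char='r'
After 3 (b): row=0 col=0 char='r'
After 4 (k): row=0 col=0 char='r'
After 5 (j): row=1 col=0 char='_'
After 6 (j): row=2 col=0 char='w'
After 7 (w): row=2 col=6 char='t'
After 8 (j): row=2 col=6 char='t'

Answer: wind  ten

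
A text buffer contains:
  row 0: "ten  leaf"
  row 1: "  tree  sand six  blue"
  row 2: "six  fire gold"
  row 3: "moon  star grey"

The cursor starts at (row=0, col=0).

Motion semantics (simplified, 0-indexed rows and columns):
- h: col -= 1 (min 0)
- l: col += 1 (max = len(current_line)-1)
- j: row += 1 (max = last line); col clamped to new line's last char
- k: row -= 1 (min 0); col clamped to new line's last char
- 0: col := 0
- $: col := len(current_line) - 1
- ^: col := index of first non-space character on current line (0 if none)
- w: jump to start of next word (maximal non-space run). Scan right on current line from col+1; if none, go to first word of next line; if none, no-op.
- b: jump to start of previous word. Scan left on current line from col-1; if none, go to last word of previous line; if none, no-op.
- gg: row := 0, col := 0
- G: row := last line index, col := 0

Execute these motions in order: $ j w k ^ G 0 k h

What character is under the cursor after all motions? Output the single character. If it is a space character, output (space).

After 1 ($): row=0 col=8 char='f'
After 2 (j): row=1 col=8 char='s'
After 3 (w): row=1 col=13 char='s'
After 4 (k): row=0 col=8 char='f'
After 5 (^): row=0 col=0 char='t'
After 6 (G): row=3 col=0 char='m'
After 7 (0): row=3 col=0 char='m'
After 8 (k): row=2 col=0 char='s'
After 9 (h): row=2 col=0 char='s'

Answer: s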